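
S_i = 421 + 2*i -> [421, 423, 425, 427, 429]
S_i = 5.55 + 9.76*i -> [5.55, 15.31, 25.07, 34.83, 44.59]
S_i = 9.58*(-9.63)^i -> [9.58, -92.26, 888.42, -8555.48, 82389.27]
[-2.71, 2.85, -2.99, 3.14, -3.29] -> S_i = -2.71*(-1.05)^i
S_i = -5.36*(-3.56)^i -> [-5.36, 19.08, -67.93, 241.83, -860.92]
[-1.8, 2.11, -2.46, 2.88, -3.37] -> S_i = -1.80*(-1.17)^i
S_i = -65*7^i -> [-65, -455, -3185, -22295, -156065]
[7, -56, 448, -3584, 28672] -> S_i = 7*-8^i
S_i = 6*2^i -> [6, 12, 24, 48, 96]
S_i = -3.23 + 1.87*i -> [-3.23, -1.36, 0.51, 2.38, 4.25]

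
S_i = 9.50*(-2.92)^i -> [9.5, -27.74, 81.0, -236.52, 690.65]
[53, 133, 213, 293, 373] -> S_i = 53 + 80*i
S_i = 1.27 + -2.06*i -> [1.27, -0.79, -2.85, -4.91, -6.97]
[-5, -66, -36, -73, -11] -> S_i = Random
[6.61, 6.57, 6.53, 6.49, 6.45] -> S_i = 6.61 + -0.04*i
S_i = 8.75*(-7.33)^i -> [8.75, -64.14, 470.13, -3446.04, 25259.45]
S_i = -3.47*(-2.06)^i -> [-3.47, 7.15, -14.73, 30.33, -62.49]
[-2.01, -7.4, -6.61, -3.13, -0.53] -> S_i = Random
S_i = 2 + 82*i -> [2, 84, 166, 248, 330]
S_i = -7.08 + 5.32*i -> [-7.08, -1.76, 3.56, 8.88, 14.2]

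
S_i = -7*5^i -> [-7, -35, -175, -875, -4375]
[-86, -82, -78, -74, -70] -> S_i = -86 + 4*i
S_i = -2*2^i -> [-2, -4, -8, -16, -32]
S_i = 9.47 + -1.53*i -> [9.47, 7.94, 6.41, 4.88, 3.35]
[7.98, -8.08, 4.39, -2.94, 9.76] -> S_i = Random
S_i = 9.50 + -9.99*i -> [9.5, -0.49, -10.48, -20.47, -30.46]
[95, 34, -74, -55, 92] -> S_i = Random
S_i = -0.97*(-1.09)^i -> [-0.97, 1.06, -1.15, 1.26, -1.37]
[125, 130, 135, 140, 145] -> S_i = 125 + 5*i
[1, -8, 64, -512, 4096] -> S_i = 1*-8^i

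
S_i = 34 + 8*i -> [34, 42, 50, 58, 66]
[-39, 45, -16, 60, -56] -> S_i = Random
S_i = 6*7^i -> [6, 42, 294, 2058, 14406]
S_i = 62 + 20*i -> [62, 82, 102, 122, 142]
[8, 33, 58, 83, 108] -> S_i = 8 + 25*i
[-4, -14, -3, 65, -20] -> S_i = Random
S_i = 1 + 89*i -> [1, 90, 179, 268, 357]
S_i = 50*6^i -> [50, 300, 1800, 10800, 64800]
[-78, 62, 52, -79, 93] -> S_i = Random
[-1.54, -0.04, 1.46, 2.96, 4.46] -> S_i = -1.54 + 1.50*i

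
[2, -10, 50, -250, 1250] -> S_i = 2*-5^i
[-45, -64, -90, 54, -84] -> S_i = Random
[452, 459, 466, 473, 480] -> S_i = 452 + 7*i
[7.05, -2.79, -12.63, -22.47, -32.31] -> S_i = 7.05 + -9.84*i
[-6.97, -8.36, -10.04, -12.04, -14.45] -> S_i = -6.97*1.20^i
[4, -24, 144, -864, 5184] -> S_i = 4*-6^i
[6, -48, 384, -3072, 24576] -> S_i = 6*-8^i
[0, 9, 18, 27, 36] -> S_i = 0 + 9*i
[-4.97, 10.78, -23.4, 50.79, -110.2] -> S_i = -4.97*(-2.17)^i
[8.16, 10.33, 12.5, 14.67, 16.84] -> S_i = 8.16 + 2.17*i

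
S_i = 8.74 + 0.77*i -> [8.74, 9.51, 10.28, 11.05, 11.82]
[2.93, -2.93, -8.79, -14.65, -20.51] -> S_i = 2.93 + -5.86*i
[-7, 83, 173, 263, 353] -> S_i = -7 + 90*i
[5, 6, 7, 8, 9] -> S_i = 5 + 1*i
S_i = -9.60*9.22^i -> [-9.6, -88.51, -816.08, -7524.26, -69373.71]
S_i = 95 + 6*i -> [95, 101, 107, 113, 119]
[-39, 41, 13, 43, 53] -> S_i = Random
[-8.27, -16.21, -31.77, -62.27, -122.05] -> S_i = -8.27*1.96^i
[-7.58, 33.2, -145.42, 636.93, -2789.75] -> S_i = -7.58*(-4.38)^i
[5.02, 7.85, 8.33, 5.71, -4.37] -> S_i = Random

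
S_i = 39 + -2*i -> [39, 37, 35, 33, 31]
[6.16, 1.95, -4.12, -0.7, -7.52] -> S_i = Random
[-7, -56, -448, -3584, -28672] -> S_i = -7*8^i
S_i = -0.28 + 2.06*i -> [-0.28, 1.78, 3.84, 5.9, 7.96]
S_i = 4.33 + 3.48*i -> [4.33, 7.81, 11.29, 14.77, 18.25]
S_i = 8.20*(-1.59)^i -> [8.2, -13.04, 20.73, -32.96, 52.41]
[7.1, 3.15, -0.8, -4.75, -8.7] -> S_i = 7.10 + -3.95*i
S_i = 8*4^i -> [8, 32, 128, 512, 2048]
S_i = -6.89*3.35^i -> [-6.89, -23.08, -77.32, -259.03, -867.76]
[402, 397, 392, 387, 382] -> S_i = 402 + -5*i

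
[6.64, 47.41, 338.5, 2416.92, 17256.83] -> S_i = 6.64*7.14^i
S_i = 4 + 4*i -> [4, 8, 12, 16, 20]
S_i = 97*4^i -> [97, 388, 1552, 6208, 24832]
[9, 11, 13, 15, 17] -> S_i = 9 + 2*i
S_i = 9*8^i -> [9, 72, 576, 4608, 36864]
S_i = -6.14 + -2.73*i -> [-6.14, -8.87, -11.6, -14.33, -17.06]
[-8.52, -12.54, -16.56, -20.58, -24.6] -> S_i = -8.52 + -4.02*i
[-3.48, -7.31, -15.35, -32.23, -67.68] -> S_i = -3.48*2.10^i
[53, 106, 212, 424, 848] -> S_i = 53*2^i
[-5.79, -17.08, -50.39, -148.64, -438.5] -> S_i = -5.79*2.95^i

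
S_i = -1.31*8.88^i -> [-1.31, -11.63, -103.3, -917.3, -8145.6]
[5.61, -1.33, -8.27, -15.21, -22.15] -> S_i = 5.61 + -6.94*i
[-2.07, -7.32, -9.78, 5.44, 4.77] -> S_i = Random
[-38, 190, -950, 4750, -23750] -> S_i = -38*-5^i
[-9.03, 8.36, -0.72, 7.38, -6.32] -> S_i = Random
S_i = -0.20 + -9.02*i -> [-0.2, -9.22, -18.24, -27.26, -36.28]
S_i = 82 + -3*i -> [82, 79, 76, 73, 70]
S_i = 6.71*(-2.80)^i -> [6.71, -18.79, 52.61, -147.3, 412.43]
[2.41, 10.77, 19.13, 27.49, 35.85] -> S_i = 2.41 + 8.36*i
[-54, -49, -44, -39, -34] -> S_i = -54 + 5*i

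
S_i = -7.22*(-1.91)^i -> [-7.22, 13.79, -26.34, 50.31, -96.09]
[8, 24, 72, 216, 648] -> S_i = 8*3^i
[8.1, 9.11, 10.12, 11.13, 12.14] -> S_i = 8.10 + 1.01*i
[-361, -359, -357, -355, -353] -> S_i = -361 + 2*i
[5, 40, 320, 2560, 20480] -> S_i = 5*8^i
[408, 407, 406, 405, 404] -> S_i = 408 + -1*i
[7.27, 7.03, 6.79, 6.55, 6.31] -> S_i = 7.27 + -0.24*i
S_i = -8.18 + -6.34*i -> [-8.18, -14.52, -20.86, -27.2, -33.54]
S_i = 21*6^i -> [21, 126, 756, 4536, 27216]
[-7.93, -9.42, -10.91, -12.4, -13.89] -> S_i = -7.93 + -1.49*i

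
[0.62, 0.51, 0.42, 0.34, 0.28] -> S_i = 0.62*0.82^i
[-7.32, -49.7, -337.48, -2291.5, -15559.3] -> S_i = -7.32*6.79^i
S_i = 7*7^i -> [7, 49, 343, 2401, 16807]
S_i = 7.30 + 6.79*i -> [7.3, 14.09, 20.88, 27.67, 34.46]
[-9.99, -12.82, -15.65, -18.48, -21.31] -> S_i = -9.99 + -2.83*i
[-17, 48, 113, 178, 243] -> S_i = -17 + 65*i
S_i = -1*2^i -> [-1, -2, -4, -8, -16]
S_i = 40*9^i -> [40, 360, 3240, 29160, 262440]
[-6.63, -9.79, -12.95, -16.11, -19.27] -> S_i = -6.63 + -3.16*i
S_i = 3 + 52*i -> [3, 55, 107, 159, 211]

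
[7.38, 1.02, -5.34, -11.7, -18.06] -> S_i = 7.38 + -6.36*i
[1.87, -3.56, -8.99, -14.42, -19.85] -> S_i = 1.87 + -5.43*i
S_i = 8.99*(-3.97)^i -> [8.99, -35.69, 141.69, -562.51, 2233.17]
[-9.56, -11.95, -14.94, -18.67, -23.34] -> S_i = -9.56*1.25^i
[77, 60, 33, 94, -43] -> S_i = Random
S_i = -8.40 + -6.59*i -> [-8.4, -14.99, -21.58, -28.17, -34.76]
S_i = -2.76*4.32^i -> [-2.76, -11.92, -51.51, -222.52, -961.27]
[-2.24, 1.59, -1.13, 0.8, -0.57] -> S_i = -2.24*(-0.71)^i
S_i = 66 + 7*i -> [66, 73, 80, 87, 94]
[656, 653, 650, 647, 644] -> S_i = 656 + -3*i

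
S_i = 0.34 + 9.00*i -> [0.34, 9.34, 18.34, 27.34, 36.34]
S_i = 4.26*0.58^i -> [4.26, 2.47, 1.43, 0.83, 0.48]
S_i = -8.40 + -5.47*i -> [-8.4, -13.87, -19.34, -24.81, -30.28]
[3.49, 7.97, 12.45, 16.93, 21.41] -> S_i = 3.49 + 4.48*i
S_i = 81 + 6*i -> [81, 87, 93, 99, 105]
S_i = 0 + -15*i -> [0, -15, -30, -45, -60]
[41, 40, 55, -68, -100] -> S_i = Random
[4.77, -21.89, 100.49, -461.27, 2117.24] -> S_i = 4.77*(-4.59)^i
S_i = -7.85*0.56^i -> [-7.85, -4.4, -2.46, -1.38, -0.77]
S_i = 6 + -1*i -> [6, 5, 4, 3, 2]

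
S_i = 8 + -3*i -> [8, 5, 2, -1, -4]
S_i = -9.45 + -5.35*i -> [-9.45, -14.8, -20.15, -25.5, -30.85]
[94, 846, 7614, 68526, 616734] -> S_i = 94*9^i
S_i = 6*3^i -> [6, 18, 54, 162, 486]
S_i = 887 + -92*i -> [887, 795, 703, 611, 519]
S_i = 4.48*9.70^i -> [4.48, 43.46, 421.52, 4088.78, 39661.12]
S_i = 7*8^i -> [7, 56, 448, 3584, 28672]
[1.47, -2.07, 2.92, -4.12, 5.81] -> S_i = 1.47*(-1.41)^i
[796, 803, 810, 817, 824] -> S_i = 796 + 7*i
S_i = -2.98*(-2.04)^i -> [-2.98, 6.08, -12.4, 25.3, -51.61]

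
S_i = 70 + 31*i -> [70, 101, 132, 163, 194]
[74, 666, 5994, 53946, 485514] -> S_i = 74*9^i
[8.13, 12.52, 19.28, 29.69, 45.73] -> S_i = 8.13*1.54^i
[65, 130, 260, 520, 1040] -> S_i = 65*2^i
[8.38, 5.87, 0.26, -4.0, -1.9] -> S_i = Random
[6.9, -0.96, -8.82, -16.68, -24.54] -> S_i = 6.90 + -7.86*i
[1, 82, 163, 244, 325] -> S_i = 1 + 81*i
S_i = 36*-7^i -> [36, -252, 1764, -12348, 86436]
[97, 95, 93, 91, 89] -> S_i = 97 + -2*i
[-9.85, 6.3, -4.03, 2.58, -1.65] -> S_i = -9.85*(-0.64)^i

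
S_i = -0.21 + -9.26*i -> [-0.21, -9.47, -18.73, -27.99, -37.25]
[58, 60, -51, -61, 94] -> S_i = Random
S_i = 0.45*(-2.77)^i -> [0.45, -1.25, 3.45, -9.56, 26.49]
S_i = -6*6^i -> [-6, -36, -216, -1296, -7776]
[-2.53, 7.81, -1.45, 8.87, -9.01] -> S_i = Random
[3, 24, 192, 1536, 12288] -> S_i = 3*8^i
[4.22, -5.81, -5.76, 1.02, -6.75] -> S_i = Random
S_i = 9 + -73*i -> [9, -64, -137, -210, -283]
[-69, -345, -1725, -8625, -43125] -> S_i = -69*5^i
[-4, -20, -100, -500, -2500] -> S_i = -4*5^i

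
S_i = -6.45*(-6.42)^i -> [-6.45, 41.41, -265.85, 1706.73, -10957.21]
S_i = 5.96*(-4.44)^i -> [5.96, -26.46, 117.49, -521.67, 2316.21]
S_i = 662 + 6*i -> [662, 668, 674, 680, 686]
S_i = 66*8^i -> [66, 528, 4224, 33792, 270336]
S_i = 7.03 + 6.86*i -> [7.03, 13.89, 20.75, 27.61, 34.47]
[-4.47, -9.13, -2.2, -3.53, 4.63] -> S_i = Random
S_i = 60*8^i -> [60, 480, 3840, 30720, 245760]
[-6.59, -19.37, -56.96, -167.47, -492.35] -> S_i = -6.59*2.94^i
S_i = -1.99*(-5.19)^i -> [-1.99, 10.33, -53.6, 278.2, -1443.85]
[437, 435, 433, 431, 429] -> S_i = 437 + -2*i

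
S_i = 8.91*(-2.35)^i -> [8.91, -20.94, 49.21, -115.63, 271.74]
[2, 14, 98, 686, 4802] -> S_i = 2*7^i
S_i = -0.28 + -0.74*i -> [-0.28, -1.02, -1.76, -2.5, -3.24]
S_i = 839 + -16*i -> [839, 823, 807, 791, 775]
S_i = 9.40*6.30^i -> [9.4, 59.22, 373.09, 2350.44, 14807.78]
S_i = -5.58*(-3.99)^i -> [-5.58, 22.26, -88.83, 354.45, -1414.25]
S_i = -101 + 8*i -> [-101, -93, -85, -77, -69]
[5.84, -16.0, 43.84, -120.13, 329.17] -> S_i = 5.84*(-2.74)^i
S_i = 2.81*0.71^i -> [2.81, 2.0, 1.42, 1.01, 0.71]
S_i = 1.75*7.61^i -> [1.75, 13.32, 101.35, 771.24, 5869.17]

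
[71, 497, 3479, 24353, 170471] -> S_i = 71*7^i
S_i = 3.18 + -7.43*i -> [3.18, -4.25, -11.68, -19.11, -26.54]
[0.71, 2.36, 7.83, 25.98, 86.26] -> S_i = 0.71*3.32^i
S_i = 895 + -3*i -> [895, 892, 889, 886, 883]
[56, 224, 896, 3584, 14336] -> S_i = 56*4^i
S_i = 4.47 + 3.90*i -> [4.47, 8.37, 12.27, 16.17, 20.07]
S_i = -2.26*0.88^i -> [-2.26, -1.99, -1.75, -1.54, -1.36]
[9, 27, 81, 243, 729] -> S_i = 9*3^i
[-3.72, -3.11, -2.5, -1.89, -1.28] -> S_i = -3.72 + 0.61*i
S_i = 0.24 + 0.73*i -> [0.24, 0.97, 1.7, 2.43, 3.16]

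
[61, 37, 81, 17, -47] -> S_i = Random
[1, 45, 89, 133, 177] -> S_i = 1 + 44*i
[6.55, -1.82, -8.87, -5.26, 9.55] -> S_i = Random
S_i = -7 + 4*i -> [-7, -3, 1, 5, 9]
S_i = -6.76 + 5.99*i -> [-6.76, -0.77, 5.22, 11.21, 17.2]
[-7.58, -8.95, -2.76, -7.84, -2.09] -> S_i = Random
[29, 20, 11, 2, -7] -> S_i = 29 + -9*i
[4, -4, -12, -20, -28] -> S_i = 4 + -8*i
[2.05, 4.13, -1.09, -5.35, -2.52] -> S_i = Random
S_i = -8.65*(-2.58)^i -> [-8.65, 22.32, -57.58, 148.55, -383.26]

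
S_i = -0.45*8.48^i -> [-0.45, -3.82, -32.36, -274.41, -2327.0]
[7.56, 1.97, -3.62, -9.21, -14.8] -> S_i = 7.56 + -5.59*i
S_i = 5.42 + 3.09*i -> [5.42, 8.51, 11.6, 14.69, 17.78]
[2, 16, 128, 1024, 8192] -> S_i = 2*8^i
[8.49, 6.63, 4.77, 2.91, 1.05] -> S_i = 8.49 + -1.86*i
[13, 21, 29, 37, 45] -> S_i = 13 + 8*i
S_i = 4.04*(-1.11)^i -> [4.04, -4.48, 4.98, -5.53, 6.13]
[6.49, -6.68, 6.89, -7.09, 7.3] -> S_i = 6.49*(-1.03)^i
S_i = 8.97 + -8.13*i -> [8.97, 0.84, -7.29, -15.42, -23.55]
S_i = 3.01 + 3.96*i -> [3.01, 6.97, 10.93, 14.89, 18.85]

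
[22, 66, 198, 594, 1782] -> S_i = 22*3^i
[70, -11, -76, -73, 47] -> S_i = Random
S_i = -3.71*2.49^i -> [-3.71, -9.24, -23.0, -57.28, -142.62]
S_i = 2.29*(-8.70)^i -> [2.29, -19.92, 173.33, -1507.97, 13119.36]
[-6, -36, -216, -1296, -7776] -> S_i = -6*6^i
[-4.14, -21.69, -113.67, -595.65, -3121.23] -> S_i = -4.14*5.24^i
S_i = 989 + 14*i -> [989, 1003, 1017, 1031, 1045]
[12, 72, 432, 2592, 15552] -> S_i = 12*6^i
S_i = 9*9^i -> [9, 81, 729, 6561, 59049]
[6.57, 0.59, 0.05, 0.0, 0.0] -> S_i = 6.57*0.09^i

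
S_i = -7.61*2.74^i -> [-7.61, -20.85, -57.13, -156.54, -428.93]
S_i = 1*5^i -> [1, 5, 25, 125, 625]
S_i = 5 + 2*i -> [5, 7, 9, 11, 13]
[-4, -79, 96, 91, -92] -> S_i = Random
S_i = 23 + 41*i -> [23, 64, 105, 146, 187]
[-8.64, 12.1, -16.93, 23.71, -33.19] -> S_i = -8.64*(-1.40)^i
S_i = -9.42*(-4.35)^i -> [-9.42, 40.98, -178.25, 775.39, -3372.93]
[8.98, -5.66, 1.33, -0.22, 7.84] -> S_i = Random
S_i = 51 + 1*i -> [51, 52, 53, 54, 55]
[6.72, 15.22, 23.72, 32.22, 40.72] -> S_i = 6.72 + 8.50*i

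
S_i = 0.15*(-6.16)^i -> [0.15, -0.92, 5.69, -35.06, 215.98]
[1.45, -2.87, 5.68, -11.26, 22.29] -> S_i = 1.45*(-1.98)^i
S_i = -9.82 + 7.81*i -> [-9.82, -2.01, 5.8, 13.61, 21.42]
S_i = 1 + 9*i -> [1, 10, 19, 28, 37]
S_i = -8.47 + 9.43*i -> [-8.47, 0.96, 10.39, 19.82, 29.25]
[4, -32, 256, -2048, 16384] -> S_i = 4*-8^i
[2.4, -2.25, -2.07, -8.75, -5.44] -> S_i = Random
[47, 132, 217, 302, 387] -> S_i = 47 + 85*i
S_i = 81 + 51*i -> [81, 132, 183, 234, 285]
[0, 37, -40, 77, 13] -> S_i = Random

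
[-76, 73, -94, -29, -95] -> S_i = Random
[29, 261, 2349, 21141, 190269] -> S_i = 29*9^i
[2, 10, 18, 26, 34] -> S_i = 2 + 8*i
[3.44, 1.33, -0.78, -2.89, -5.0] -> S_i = 3.44 + -2.11*i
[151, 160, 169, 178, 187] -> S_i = 151 + 9*i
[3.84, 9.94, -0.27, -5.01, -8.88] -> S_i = Random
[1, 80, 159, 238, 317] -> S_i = 1 + 79*i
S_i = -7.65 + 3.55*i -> [-7.65, -4.1, -0.55, 3.0, 6.55]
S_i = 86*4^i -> [86, 344, 1376, 5504, 22016]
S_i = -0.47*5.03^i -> [-0.47, -2.36, -11.89, -59.81, -300.86]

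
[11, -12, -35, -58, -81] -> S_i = 11 + -23*i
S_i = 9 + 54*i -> [9, 63, 117, 171, 225]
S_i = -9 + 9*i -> [-9, 0, 9, 18, 27]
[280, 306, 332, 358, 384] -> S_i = 280 + 26*i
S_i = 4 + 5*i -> [4, 9, 14, 19, 24]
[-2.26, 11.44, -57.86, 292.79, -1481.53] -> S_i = -2.26*(-5.06)^i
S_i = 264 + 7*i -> [264, 271, 278, 285, 292]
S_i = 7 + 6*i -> [7, 13, 19, 25, 31]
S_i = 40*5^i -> [40, 200, 1000, 5000, 25000]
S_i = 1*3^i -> [1, 3, 9, 27, 81]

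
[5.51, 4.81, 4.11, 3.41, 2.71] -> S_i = 5.51 + -0.70*i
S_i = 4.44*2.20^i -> [4.44, 9.77, 21.49, 47.28, 104.01]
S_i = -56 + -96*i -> [-56, -152, -248, -344, -440]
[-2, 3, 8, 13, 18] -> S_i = -2 + 5*i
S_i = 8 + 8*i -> [8, 16, 24, 32, 40]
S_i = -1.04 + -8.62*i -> [-1.04, -9.66, -18.28, -26.9, -35.52]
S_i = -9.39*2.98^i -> [-9.39, -27.98, -83.39, -248.49, -740.51]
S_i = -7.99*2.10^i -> [-7.99, -16.78, -35.24, -74.0, -155.39]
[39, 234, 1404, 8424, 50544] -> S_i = 39*6^i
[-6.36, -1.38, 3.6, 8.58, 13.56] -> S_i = -6.36 + 4.98*i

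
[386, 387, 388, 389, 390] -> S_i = 386 + 1*i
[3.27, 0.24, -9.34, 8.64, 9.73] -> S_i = Random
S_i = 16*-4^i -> [16, -64, 256, -1024, 4096]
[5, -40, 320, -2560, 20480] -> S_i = 5*-8^i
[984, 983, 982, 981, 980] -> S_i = 984 + -1*i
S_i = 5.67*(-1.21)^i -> [5.67, -6.86, 8.3, -10.04, 12.15]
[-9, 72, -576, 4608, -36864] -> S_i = -9*-8^i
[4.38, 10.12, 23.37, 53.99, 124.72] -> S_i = 4.38*2.31^i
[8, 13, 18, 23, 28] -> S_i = 8 + 5*i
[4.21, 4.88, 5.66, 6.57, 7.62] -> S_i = 4.21*1.16^i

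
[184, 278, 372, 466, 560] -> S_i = 184 + 94*i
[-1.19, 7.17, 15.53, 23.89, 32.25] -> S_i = -1.19 + 8.36*i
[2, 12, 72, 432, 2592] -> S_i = 2*6^i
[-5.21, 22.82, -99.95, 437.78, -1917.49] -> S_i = -5.21*(-4.38)^i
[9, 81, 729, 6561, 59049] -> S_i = 9*9^i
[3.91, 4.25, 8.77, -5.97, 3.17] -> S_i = Random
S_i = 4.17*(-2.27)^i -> [4.17, -9.47, 21.49, -48.78, 110.72]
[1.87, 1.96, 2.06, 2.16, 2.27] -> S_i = 1.87*1.05^i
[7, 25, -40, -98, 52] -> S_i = Random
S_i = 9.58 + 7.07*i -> [9.58, 16.65, 23.72, 30.79, 37.86]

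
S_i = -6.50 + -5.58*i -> [-6.5, -12.08, -17.66, -23.24, -28.82]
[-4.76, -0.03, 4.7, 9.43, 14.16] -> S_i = -4.76 + 4.73*i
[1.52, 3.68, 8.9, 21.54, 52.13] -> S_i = 1.52*2.42^i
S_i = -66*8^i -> [-66, -528, -4224, -33792, -270336]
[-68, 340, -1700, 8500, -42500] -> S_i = -68*-5^i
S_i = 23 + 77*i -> [23, 100, 177, 254, 331]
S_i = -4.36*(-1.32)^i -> [-4.36, 5.76, -7.6, 10.03, -13.24]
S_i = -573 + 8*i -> [-573, -565, -557, -549, -541]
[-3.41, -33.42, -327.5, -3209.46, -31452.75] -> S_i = -3.41*9.80^i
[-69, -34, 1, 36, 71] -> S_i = -69 + 35*i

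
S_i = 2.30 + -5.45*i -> [2.3, -3.15, -8.6, -14.05, -19.5]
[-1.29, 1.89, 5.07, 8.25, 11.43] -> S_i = -1.29 + 3.18*i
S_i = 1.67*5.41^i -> [1.67, 9.03, 48.88, 264.43, 1430.56]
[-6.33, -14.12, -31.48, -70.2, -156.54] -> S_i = -6.33*2.23^i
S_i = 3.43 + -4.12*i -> [3.43, -0.69, -4.81, -8.93, -13.05]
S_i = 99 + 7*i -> [99, 106, 113, 120, 127]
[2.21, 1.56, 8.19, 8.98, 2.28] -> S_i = Random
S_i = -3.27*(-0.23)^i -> [-3.27, 0.75, -0.17, 0.04, -0.01]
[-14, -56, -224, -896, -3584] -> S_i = -14*4^i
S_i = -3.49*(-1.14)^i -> [-3.49, 3.98, -4.54, 5.17, -5.89]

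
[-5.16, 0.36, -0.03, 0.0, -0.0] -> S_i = -5.16*(-0.07)^i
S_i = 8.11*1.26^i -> [8.11, 10.22, 12.88, 16.22, 20.44]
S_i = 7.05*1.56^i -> [7.05, 11.0, 17.16, 26.76, 41.75]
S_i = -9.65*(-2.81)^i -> [-9.65, 27.12, -76.2, 214.11, -601.66]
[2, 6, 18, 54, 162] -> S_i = 2*3^i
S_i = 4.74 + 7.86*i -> [4.74, 12.6, 20.46, 28.32, 36.18]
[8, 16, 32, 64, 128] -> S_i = 8*2^i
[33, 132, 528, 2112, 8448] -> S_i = 33*4^i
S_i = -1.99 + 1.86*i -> [-1.99, -0.13, 1.73, 3.59, 5.45]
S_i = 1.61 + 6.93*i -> [1.61, 8.54, 15.47, 22.4, 29.33]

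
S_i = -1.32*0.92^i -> [-1.32, -1.21, -1.12, -1.03, -0.95]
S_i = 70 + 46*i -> [70, 116, 162, 208, 254]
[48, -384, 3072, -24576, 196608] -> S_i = 48*-8^i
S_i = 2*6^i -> [2, 12, 72, 432, 2592]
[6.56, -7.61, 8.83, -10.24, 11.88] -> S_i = 6.56*(-1.16)^i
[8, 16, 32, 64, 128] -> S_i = 8*2^i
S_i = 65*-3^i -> [65, -195, 585, -1755, 5265]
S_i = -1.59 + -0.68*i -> [-1.59, -2.27, -2.95, -3.63, -4.31]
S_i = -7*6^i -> [-7, -42, -252, -1512, -9072]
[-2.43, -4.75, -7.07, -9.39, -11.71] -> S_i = -2.43 + -2.32*i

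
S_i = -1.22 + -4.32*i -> [-1.22, -5.54, -9.86, -14.18, -18.5]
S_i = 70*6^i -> [70, 420, 2520, 15120, 90720]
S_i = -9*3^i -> [-9, -27, -81, -243, -729]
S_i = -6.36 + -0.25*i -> [-6.36, -6.61, -6.86, -7.11, -7.36]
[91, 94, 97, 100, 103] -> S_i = 91 + 3*i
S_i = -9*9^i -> [-9, -81, -729, -6561, -59049]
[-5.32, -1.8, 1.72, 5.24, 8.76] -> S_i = -5.32 + 3.52*i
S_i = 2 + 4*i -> [2, 6, 10, 14, 18]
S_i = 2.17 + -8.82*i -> [2.17, -6.65, -15.47, -24.29, -33.11]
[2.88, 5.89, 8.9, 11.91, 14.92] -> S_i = 2.88 + 3.01*i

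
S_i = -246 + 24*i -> [-246, -222, -198, -174, -150]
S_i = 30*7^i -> [30, 210, 1470, 10290, 72030]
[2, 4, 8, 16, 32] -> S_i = 2*2^i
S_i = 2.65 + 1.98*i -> [2.65, 4.63, 6.61, 8.59, 10.57]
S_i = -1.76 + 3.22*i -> [-1.76, 1.46, 4.68, 7.9, 11.12]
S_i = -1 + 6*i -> [-1, 5, 11, 17, 23]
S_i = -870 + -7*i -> [-870, -877, -884, -891, -898]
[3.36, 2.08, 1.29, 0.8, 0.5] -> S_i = 3.36*0.62^i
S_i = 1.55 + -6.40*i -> [1.55, -4.85, -11.25, -17.65, -24.05]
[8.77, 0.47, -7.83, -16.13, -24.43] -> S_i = 8.77 + -8.30*i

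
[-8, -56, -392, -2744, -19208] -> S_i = -8*7^i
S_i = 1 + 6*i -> [1, 7, 13, 19, 25]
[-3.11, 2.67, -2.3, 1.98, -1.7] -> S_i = -3.11*(-0.86)^i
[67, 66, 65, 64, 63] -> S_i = 67 + -1*i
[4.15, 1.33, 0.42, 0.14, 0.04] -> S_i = 4.15*0.32^i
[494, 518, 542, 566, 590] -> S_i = 494 + 24*i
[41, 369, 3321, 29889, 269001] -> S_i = 41*9^i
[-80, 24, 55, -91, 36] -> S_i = Random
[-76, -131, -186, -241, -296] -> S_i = -76 + -55*i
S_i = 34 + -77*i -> [34, -43, -120, -197, -274]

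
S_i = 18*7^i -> [18, 126, 882, 6174, 43218]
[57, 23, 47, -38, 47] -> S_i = Random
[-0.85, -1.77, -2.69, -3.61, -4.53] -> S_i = -0.85 + -0.92*i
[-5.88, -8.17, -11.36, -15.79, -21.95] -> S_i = -5.88*1.39^i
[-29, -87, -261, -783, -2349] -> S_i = -29*3^i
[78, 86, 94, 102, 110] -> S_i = 78 + 8*i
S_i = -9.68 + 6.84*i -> [-9.68, -2.84, 4.0, 10.84, 17.68]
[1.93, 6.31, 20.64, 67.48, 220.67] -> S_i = 1.93*3.27^i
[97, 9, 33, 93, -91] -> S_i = Random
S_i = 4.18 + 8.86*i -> [4.18, 13.04, 21.9, 30.76, 39.62]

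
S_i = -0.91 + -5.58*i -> [-0.91, -6.49, -12.07, -17.65, -23.23]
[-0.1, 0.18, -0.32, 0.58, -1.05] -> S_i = -0.10*(-1.80)^i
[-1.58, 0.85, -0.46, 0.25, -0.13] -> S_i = -1.58*(-0.54)^i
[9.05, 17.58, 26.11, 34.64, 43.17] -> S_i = 9.05 + 8.53*i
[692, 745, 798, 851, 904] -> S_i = 692 + 53*i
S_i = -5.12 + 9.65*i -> [-5.12, 4.53, 14.18, 23.83, 33.48]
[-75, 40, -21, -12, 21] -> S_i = Random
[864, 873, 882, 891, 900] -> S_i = 864 + 9*i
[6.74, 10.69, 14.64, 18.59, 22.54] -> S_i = 6.74 + 3.95*i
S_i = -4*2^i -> [-4, -8, -16, -32, -64]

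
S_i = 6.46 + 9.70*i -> [6.46, 16.16, 25.86, 35.56, 45.26]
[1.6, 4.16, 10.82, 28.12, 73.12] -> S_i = 1.60*2.60^i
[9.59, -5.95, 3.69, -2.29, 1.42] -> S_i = 9.59*(-0.62)^i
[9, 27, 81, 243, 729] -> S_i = 9*3^i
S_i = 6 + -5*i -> [6, 1, -4, -9, -14]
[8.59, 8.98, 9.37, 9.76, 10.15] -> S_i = 8.59 + 0.39*i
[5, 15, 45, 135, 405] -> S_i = 5*3^i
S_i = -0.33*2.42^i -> [-0.33, -0.8, -1.93, -4.68, -11.32]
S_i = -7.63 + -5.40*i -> [-7.63, -13.03, -18.43, -23.83, -29.23]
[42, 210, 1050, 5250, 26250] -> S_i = 42*5^i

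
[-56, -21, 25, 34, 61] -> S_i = Random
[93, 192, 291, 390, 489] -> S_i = 93 + 99*i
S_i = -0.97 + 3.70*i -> [-0.97, 2.73, 6.43, 10.13, 13.83]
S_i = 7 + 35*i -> [7, 42, 77, 112, 147]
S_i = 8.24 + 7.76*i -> [8.24, 16.0, 23.76, 31.52, 39.28]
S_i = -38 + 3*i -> [-38, -35, -32, -29, -26]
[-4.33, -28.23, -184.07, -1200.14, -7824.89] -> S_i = -4.33*6.52^i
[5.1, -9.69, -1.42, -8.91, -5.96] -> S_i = Random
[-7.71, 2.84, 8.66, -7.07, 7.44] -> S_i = Random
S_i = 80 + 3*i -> [80, 83, 86, 89, 92]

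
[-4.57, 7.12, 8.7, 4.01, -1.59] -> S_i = Random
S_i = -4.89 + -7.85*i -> [-4.89, -12.74, -20.59, -28.44, -36.29]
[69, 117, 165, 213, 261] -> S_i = 69 + 48*i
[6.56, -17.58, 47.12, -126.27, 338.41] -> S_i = 6.56*(-2.68)^i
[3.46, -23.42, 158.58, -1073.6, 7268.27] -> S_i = 3.46*(-6.77)^i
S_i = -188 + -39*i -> [-188, -227, -266, -305, -344]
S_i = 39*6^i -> [39, 234, 1404, 8424, 50544]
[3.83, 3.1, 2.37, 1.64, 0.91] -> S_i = 3.83 + -0.73*i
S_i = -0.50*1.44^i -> [-0.5, -0.72, -1.04, -1.49, -2.15]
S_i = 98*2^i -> [98, 196, 392, 784, 1568]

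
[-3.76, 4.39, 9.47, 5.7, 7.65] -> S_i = Random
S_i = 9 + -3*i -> [9, 6, 3, 0, -3]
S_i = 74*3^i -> [74, 222, 666, 1998, 5994]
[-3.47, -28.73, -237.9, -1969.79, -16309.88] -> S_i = -3.47*8.28^i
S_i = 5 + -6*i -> [5, -1, -7, -13, -19]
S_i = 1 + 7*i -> [1, 8, 15, 22, 29]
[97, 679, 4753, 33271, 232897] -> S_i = 97*7^i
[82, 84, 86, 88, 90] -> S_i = 82 + 2*i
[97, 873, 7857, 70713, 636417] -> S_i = 97*9^i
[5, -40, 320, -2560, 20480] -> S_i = 5*-8^i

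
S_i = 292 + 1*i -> [292, 293, 294, 295, 296]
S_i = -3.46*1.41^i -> [-3.46, -4.88, -6.88, -9.7, -13.68]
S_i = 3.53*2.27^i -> [3.53, 8.01, 18.19, 41.29, 93.73]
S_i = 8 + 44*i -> [8, 52, 96, 140, 184]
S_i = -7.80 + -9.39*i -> [-7.8, -17.19, -26.58, -35.97, -45.36]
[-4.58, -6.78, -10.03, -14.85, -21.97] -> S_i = -4.58*1.48^i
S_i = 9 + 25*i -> [9, 34, 59, 84, 109]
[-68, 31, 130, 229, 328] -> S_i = -68 + 99*i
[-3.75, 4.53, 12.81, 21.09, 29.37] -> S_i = -3.75 + 8.28*i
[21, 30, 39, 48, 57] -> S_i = 21 + 9*i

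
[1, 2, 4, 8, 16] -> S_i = 1*2^i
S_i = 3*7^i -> [3, 21, 147, 1029, 7203]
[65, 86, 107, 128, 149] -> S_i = 65 + 21*i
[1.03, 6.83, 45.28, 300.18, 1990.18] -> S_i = 1.03*6.63^i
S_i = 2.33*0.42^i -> [2.33, 0.98, 0.41, 0.17, 0.07]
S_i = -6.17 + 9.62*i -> [-6.17, 3.45, 13.07, 22.69, 32.31]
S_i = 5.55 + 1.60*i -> [5.55, 7.15, 8.75, 10.35, 11.95]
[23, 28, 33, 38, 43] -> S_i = 23 + 5*i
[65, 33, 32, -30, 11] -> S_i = Random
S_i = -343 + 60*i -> [-343, -283, -223, -163, -103]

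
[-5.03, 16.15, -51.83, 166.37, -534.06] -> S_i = -5.03*(-3.21)^i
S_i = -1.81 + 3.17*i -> [-1.81, 1.36, 4.53, 7.7, 10.87]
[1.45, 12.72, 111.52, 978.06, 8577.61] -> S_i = 1.45*8.77^i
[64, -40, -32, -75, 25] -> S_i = Random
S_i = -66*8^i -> [-66, -528, -4224, -33792, -270336]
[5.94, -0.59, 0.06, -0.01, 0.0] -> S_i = 5.94*(-0.10)^i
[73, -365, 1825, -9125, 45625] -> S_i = 73*-5^i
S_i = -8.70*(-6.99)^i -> [-8.7, 60.81, -425.08, 2971.33, -20769.59]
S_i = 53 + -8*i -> [53, 45, 37, 29, 21]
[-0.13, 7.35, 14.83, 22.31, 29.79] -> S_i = -0.13 + 7.48*i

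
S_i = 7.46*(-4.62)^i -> [7.46, -34.47, 159.23, -735.64, 3398.65]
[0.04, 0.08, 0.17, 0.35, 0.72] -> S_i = 0.04*2.06^i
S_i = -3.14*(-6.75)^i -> [-3.14, 21.2, -143.07, 965.7, -6518.46]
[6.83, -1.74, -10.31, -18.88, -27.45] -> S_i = 6.83 + -8.57*i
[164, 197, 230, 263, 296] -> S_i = 164 + 33*i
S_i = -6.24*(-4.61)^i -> [-6.24, 28.77, -132.61, 611.35, -2818.31]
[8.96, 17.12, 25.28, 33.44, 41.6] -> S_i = 8.96 + 8.16*i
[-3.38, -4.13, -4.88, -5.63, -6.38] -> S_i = -3.38 + -0.75*i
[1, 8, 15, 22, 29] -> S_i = 1 + 7*i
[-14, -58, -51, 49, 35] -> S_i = Random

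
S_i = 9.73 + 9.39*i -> [9.73, 19.12, 28.51, 37.9, 47.29]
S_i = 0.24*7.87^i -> [0.24, 1.89, 14.86, 116.99, 920.68]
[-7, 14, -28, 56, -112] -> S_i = -7*-2^i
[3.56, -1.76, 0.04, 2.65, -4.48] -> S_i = Random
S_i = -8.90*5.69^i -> [-8.9, -50.64, -288.15, -1639.56, -9329.09]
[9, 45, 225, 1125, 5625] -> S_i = 9*5^i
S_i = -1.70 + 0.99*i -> [-1.7, -0.71, 0.28, 1.27, 2.26]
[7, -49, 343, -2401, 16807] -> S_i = 7*-7^i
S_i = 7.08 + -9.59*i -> [7.08, -2.51, -12.1, -21.69, -31.28]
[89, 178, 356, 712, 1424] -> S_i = 89*2^i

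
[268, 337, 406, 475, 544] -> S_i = 268 + 69*i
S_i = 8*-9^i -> [8, -72, 648, -5832, 52488]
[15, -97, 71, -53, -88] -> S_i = Random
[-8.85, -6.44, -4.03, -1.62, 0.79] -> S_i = -8.85 + 2.41*i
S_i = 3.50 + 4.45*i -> [3.5, 7.95, 12.4, 16.85, 21.3]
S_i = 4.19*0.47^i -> [4.19, 1.97, 0.93, 0.44, 0.2]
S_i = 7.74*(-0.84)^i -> [7.74, -6.5, 5.46, -4.59, 3.85]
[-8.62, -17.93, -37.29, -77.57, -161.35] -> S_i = -8.62*2.08^i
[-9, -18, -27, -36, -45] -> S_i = -9 + -9*i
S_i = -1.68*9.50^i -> [-1.68, -15.96, -151.62, -1440.39, -13683.7]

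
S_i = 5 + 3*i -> [5, 8, 11, 14, 17]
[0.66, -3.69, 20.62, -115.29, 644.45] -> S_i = 0.66*(-5.59)^i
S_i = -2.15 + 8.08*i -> [-2.15, 5.93, 14.01, 22.09, 30.17]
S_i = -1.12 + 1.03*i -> [-1.12, -0.09, 0.94, 1.97, 3.0]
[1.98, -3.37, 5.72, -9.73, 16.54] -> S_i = 1.98*(-1.70)^i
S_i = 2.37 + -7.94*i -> [2.37, -5.57, -13.51, -21.45, -29.39]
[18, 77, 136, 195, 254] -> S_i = 18 + 59*i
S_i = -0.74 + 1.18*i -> [-0.74, 0.44, 1.62, 2.8, 3.98]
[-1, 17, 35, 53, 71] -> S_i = -1 + 18*i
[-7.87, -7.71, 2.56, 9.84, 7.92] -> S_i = Random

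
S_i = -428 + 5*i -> [-428, -423, -418, -413, -408]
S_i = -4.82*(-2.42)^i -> [-4.82, 11.66, -28.23, 68.31, -165.31]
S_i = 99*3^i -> [99, 297, 891, 2673, 8019]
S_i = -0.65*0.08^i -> [-0.65, -0.05, -0.0, -0.0, -0.0]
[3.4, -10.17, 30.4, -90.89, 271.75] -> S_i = 3.40*(-2.99)^i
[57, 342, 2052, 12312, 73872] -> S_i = 57*6^i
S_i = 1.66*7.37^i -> [1.66, 12.23, 90.17, 664.52, 4897.54]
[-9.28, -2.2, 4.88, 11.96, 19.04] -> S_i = -9.28 + 7.08*i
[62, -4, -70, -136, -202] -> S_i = 62 + -66*i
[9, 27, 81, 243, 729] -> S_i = 9*3^i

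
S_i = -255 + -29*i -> [-255, -284, -313, -342, -371]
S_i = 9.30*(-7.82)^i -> [9.3, -72.73, 568.72, -4447.37, 34778.43]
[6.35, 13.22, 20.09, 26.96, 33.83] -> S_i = 6.35 + 6.87*i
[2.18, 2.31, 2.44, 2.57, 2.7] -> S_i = 2.18 + 0.13*i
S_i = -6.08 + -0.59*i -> [-6.08, -6.67, -7.26, -7.85, -8.44]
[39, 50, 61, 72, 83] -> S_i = 39 + 11*i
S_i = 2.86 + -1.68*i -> [2.86, 1.18, -0.5, -2.18, -3.86]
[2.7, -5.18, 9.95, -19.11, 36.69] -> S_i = 2.70*(-1.92)^i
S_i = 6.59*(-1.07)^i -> [6.59, -7.05, 7.54, -8.07, 8.64]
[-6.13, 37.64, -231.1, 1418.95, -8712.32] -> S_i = -6.13*(-6.14)^i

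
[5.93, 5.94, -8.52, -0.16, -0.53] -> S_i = Random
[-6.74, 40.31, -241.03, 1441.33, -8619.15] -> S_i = -6.74*(-5.98)^i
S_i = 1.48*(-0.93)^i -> [1.48, -1.38, 1.28, -1.19, 1.11]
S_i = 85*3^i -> [85, 255, 765, 2295, 6885]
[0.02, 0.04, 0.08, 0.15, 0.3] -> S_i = 0.02*1.96^i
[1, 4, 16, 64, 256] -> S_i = 1*4^i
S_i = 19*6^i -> [19, 114, 684, 4104, 24624]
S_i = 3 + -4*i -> [3, -1, -5, -9, -13]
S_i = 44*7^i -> [44, 308, 2156, 15092, 105644]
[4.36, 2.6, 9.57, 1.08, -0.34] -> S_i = Random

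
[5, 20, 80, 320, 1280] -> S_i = 5*4^i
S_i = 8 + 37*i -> [8, 45, 82, 119, 156]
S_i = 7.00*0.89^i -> [7.0, 6.23, 5.54, 4.93, 4.39]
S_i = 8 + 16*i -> [8, 24, 40, 56, 72]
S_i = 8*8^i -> [8, 64, 512, 4096, 32768]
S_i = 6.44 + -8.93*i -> [6.44, -2.49, -11.42, -20.35, -29.28]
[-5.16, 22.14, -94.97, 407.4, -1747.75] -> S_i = -5.16*(-4.29)^i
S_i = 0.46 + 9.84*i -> [0.46, 10.3, 20.14, 29.98, 39.82]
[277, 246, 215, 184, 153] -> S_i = 277 + -31*i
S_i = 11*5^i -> [11, 55, 275, 1375, 6875]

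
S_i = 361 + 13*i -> [361, 374, 387, 400, 413]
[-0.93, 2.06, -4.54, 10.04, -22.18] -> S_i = -0.93*(-2.21)^i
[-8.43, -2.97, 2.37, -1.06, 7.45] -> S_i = Random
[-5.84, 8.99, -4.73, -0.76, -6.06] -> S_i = Random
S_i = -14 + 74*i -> [-14, 60, 134, 208, 282]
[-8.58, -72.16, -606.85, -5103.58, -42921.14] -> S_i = -8.58*8.41^i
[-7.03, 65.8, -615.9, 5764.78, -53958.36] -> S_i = -7.03*(-9.36)^i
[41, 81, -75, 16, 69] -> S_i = Random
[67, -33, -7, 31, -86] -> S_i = Random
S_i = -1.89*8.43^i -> [-1.89, -15.93, -134.31, -1132.26, -9544.92]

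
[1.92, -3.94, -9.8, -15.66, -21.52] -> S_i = 1.92 + -5.86*i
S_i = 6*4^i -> [6, 24, 96, 384, 1536]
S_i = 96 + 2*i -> [96, 98, 100, 102, 104]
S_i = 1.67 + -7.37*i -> [1.67, -5.7, -13.07, -20.44, -27.81]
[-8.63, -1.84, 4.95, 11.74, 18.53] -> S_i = -8.63 + 6.79*i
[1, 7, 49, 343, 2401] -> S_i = 1*7^i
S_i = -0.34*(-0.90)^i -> [-0.34, 0.31, -0.28, 0.25, -0.22]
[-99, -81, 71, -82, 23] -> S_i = Random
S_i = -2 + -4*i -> [-2, -6, -10, -14, -18]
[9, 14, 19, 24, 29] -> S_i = 9 + 5*i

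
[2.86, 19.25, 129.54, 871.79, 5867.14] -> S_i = 2.86*6.73^i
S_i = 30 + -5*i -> [30, 25, 20, 15, 10]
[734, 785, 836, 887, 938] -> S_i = 734 + 51*i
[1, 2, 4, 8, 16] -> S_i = 1*2^i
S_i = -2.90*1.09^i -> [-2.9, -3.16, -3.45, -3.76, -4.09]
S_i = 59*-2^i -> [59, -118, 236, -472, 944]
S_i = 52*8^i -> [52, 416, 3328, 26624, 212992]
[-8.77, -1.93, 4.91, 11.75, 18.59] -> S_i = -8.77 + 6.84*i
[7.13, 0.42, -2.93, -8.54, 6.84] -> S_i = Random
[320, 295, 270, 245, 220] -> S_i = 320 + -25*i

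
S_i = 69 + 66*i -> [69, 135, 201, 267, 333]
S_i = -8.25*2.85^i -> [-8.25, -23.51, -67.01, -190.98, -544.29]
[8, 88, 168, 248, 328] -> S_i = 8 + 80*i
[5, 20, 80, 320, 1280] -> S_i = 5*4^i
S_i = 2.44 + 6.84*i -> [2.44, 9.28, 16.12, 22.96, 29.8]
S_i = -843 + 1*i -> [-843, -842, -841, -840, -839]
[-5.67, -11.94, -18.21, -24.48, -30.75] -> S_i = -5.67 + -6.27*i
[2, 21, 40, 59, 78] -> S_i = 2 + 19*i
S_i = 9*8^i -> [9, 72, 576, 4608, 36864]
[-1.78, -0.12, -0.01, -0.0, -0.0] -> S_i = -1.78*0.07^i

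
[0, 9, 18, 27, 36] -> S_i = 0 + 9*i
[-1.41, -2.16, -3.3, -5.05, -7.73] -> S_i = -1.41*1.53^i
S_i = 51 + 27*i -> [51, 78, 105, 132, 159]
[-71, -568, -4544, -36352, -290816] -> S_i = -71*8^i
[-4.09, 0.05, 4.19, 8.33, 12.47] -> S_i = -4.09 + 4.14*i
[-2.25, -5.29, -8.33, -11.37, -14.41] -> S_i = -2.25 + -3.04*i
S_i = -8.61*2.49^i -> [-8.61, -21.44, -53.38, -132.92, -330.98]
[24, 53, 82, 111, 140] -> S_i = 24 + 29*i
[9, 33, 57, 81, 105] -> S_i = 9 + 24*i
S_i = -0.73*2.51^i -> [-0.73, -1.83, -4.6, -11.54, -28.97]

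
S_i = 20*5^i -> [20, 100, 500, 2500, 12500]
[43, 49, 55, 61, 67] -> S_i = 43 + 6*i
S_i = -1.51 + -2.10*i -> [-1.51, -3.61, -5.71, -7.81, -9.91]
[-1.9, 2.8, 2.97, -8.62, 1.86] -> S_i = Random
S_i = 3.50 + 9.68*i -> [3.5, 13.18, 22.86, 32.54, 42.22]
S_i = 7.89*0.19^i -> [7.89, 1.5, 0.28, 0.05, 0.01]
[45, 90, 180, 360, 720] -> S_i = 45*2^i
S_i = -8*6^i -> [-8, -48, -288, -1728, -10368]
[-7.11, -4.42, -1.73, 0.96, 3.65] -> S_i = -7.11 + 2.69*i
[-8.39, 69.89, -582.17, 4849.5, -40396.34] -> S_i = -8.39*(-8.33)^i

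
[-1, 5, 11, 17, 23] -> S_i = -1 + 6*i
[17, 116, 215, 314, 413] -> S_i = 17 + 99*i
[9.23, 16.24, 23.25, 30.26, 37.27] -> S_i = 9.23 + 7.01*i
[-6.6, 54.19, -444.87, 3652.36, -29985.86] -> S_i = -6.60*(-8.21)^i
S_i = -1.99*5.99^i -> [-1.99, -11.92, -71.4, -427.69, -2561.89]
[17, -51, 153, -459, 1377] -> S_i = 17*-3^i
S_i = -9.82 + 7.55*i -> [-9.82, -2.27, 5.28, 12.83, 20.38]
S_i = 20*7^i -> [20, 140, 980, 6860, 48020]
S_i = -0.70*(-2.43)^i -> [-0.7, 1.7, -4.13, 10.04, -24.41]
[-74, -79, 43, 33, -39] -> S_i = Random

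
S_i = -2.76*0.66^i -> [-2.76, -1.82, -1.2, -0.79, -0.52]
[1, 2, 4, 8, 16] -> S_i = 1*2^i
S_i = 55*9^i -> [55, 495, 4455, 40095, 360855]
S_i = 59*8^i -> [59, 472, 3776, 30208, 241664]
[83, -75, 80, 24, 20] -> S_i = Random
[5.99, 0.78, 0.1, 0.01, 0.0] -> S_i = 5.99*0.13^i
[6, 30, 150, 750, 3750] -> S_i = 6*5^i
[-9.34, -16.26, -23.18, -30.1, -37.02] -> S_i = -9.34 + -6.92*i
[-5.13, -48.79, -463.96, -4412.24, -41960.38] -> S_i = -5.13*9.51^i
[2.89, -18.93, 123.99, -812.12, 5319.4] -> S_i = 2.89*(-6.55)^i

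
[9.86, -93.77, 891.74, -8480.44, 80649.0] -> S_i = 9.86*(-9.51)^i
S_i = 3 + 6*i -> [3, 9, 15, 21, 27]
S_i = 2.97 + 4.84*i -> [2.97, 7.81, 12.65, 17.49, 22.33]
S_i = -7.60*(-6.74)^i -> [-7.6, 51.22, -345.25, 2326.98, -15683.87]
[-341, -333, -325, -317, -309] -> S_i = -341 + 8*i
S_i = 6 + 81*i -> [6, 87, 168, 249, 330]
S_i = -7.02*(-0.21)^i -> [-7.02, 1.47, -0.31, 0.07, -0.01]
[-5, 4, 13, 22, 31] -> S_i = -5 + 9*i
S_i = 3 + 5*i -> [3, 8, 13, 18, 23]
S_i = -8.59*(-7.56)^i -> [-8.59, 64.94, -490.95, 3711.58, -28059.53]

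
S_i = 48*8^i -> [48, 384, 3072, 24576, 196608]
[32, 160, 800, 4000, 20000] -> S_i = 32*5^i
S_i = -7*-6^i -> [-7, 42, -252, 1512, -9072]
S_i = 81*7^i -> [81, 567, 3969, 27783, 194481]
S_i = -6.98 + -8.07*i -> [-6.98, -15.05, -23.12, -31.19, -39.26]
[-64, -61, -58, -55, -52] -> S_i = -64 + 3*i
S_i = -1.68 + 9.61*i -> [-1.68, 7.93, 17.54, 27.15, 36.76]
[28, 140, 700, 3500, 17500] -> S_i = 28*5^i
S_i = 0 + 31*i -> [0, 31, 62, 93, 124]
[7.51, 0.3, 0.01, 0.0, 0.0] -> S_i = 7.51*0.04^i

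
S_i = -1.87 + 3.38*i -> [-1.87, 1.51, 4.89, 8.27, 11.65]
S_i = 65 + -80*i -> [65, -15, -95, -175, -255]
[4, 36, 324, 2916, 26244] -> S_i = 4*9^i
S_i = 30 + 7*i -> [30, 37, 44, 51, 58]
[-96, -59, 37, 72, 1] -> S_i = Random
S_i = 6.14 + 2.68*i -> [6.14, 8.82, 11.5, 14.18, 16.86]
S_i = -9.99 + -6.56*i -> [-9.99, -16.55, -23.11, -29.67, -36.23]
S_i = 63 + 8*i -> [63, 71, 79, 87, 95]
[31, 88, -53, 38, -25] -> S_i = Random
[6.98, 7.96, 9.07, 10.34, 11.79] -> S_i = 6.98*1.14^i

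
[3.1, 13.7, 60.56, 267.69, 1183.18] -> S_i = 3.10*4.42^i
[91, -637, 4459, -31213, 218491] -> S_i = 91*-7^i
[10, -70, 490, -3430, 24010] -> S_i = 10*-7^i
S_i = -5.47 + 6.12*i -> [-5.47, 0.65, 6.77, 12.89, 19.01]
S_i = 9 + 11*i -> [9, 20, 31, 42, 53]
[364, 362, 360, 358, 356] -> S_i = 364 + -2*i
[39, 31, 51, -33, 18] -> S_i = Random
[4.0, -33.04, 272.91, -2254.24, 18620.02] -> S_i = 4.00*(-8.26)^i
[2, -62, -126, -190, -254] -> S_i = 2 + -64*i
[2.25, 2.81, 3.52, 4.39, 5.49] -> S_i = 2.25*1.25^i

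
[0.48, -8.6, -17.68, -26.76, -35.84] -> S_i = 0.48 + -9.08*i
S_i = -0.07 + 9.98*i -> [-0.07, 9.91, 19.89, 29.87, 39.85]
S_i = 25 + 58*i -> [25, 83, 141, 199, 257]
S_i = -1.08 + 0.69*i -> [-1.08, -0.39, 0.3, 0.99, 1.68]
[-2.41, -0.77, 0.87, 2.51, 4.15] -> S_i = -2.41 + 1.64*i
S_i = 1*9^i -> [1, 9, 81, 729, 6561]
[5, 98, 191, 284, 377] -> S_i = 5 + 93*i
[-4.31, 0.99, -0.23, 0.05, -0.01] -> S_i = -4.31*(-0.23)^i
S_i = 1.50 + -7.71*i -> [1.5, -6.21, -13.92, -21.63, -29.34]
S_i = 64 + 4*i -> [64, 68, 72, 76, 80]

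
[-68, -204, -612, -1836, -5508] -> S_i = -68*3^i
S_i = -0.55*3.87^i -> [-0.55, -2.13, -8.24, -31.88, -123.37]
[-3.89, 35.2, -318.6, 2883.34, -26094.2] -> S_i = -3.89*(-9.05)^i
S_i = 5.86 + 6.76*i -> [5.86, 12.62, 19.38, 26.14, 32.9]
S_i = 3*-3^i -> [3, -9, 27, -81, 243]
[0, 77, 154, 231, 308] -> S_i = 0 + 77*i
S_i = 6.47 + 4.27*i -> [6.47, 10.74, 15.01, 19.28, 23.55]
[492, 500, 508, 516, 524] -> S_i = 492 + 8*i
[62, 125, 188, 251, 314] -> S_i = 62 + 63*i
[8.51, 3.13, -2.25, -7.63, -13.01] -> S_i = 8.51 + -5.38*i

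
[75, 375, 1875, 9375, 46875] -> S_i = 75*5^i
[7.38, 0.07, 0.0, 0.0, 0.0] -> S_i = 7.38*0.01^i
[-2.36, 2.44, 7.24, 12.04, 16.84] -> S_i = -2.36 + 4.80*i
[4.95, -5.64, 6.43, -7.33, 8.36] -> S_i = 4.95*(-1.14)^i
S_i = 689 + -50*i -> [689, 639, 589, 539, 489]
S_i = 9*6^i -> [9, 54, 324, 1944, 11664]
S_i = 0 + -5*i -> [0, -5, -10, -15, -20]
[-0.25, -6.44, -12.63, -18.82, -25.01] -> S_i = -0.25 + -6.19*i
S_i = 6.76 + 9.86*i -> [6.76, 16.62, 26.48, 36.34, 46.2]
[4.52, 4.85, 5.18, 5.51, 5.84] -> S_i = 4.52 + 0.33*i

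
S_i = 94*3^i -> [94, 282, 846, 2538, 7614]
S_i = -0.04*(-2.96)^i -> [-0.04, 0.12, -0.35, 1.04, -3.07]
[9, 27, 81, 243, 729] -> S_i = 9*3^i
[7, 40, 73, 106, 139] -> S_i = 7 + 33*i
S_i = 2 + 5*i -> [2, 7, 12, 17, 22]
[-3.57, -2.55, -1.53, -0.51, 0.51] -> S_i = -3.57 + 1.02*i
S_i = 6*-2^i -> [6, -12, 24, -48, 96]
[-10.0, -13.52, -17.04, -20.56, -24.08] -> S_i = -10.00 + -3.52*i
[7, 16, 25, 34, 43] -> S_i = 7 + 9*i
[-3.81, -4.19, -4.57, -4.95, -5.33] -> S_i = -3.81 + -0.38*i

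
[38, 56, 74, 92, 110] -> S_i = 38 + 18*i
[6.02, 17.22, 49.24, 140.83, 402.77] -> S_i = 6.02*2.86^i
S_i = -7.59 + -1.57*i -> [-7.59, -9.16, -10.73, -12.3, -13.87]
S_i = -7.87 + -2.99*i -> [-7.87, -10.86, -13.85, -16.84, -19.83]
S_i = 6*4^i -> [6, 24, 96, 384, 1536]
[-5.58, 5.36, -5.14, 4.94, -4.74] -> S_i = -5.58*(-0.96)^i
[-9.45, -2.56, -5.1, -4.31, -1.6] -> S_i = Random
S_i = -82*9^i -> [-82, -738, -6642, -59778, -538002]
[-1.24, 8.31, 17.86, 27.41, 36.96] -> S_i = -1.24 + 9.55*i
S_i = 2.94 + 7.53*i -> [2.94, 10.47, 18.0, 25.53, 33.06]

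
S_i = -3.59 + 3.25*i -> [-3.59, -0.34, 2.91, 6.16, 9.41]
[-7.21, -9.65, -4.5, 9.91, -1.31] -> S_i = Random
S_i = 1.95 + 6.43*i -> [1.95, 8.38, 14.81, 21.24, 27.67]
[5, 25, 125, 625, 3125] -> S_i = 5*5^i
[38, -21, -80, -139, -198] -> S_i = 38 + -59*i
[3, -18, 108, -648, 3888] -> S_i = 3*-6^i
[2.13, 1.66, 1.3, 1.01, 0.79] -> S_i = 2.13*0.78^i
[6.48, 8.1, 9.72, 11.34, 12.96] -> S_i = 6.48 + 1.62*i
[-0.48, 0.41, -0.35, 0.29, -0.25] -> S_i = -0.48*(-0.85)^i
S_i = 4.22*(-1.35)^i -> [4.22, -5.7, 7.69, -10.38, 14.02]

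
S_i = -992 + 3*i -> [-992, -989, -986, -983, -980]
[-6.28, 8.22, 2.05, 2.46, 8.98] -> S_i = Random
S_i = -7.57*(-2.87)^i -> [-7.57, 21.73, -62.35, 178.95, -513.6]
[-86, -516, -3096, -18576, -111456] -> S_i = -86*6^i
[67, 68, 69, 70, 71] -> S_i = 67 + 1*i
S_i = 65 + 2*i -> [65, 67, 69, 71, 73]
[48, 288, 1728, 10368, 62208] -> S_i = 48*6^i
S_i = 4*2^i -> [4, 8, 16, 32, 64]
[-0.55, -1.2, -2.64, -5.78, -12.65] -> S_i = -0.55*2.19^i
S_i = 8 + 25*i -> [8, 33, 58, 83, 108]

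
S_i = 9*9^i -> [9, 81, 729, 6561, 59049]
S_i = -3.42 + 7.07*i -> [-3.42, 3.65, 10.72, 17.79, 24.86]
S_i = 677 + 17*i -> [677, 694, 711, 728, 745]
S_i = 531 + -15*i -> [531, 516, 501, 486, 471]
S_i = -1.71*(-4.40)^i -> [-1.71, 7.52, -33.11, 145.66, -640.92]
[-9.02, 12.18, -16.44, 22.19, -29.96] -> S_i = -9.02*(-1.35)^i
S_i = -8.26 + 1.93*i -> [-8.26, -6.33, -4.4, -2.47, -0.54]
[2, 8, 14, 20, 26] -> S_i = 2 + 6*i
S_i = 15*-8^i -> [15, -120, 960, -7680, 61440]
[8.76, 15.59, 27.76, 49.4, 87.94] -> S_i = 8.76*1.78^i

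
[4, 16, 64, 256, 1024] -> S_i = 4*4^i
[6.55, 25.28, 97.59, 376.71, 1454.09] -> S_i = 6.55*3.86^i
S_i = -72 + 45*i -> [-72, -27, 18, 63, 108]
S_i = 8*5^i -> [8, 40, 200, 1000, 5000]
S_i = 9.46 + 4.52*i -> [9.46, 13.98, 18.5, 23.02, 27.54]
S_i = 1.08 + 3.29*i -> [1.08, 4.37, 7.66, 10.95, 14.24]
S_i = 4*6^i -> [4, 24, 144, 864, 5184]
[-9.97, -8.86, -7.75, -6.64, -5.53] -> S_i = -9.97 + 1.11*i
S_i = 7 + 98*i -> [7, 105, 203, 301, 399]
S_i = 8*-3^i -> [8, -24, 72, -216, 648]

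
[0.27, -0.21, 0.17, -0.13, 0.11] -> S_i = 0.27*(-0.79)^i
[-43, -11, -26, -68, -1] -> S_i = Random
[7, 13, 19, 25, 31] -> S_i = 7 + 6*i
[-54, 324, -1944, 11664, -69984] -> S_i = -54*-6^i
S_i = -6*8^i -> [-6, -48, -384, -3072, -24576]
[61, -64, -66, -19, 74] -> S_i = Random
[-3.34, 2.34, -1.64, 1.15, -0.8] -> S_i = -3.34*(-0.70)^i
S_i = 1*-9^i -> [1, -9, 81, -729, 6561]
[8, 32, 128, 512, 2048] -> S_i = 8*4^i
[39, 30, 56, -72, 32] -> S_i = Random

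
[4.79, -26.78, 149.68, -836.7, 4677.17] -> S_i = 4.79*(-5.59)^i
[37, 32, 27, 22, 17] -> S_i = 37 + -5*i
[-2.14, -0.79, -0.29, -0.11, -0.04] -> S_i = -2.14*0.37^i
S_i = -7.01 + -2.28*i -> [-7.01, -9.29, -11.57, -13.85, -16.13]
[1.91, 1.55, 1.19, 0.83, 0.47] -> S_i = 1.91 + -0.36*i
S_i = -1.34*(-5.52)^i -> [-1.34, 7.4, -40.83, 225.38, -1244.12]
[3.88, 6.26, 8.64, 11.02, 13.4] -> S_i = 3.88 + 2.38*i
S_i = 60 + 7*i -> [60, 67, 74, 81, 88]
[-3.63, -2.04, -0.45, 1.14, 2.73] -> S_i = -3.63 + 1.59*i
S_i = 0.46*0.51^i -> [0.46, 0.23, 0.12, 0.06, 0.03]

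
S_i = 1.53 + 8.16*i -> [1.53, 9.69, 17.85, 26.01, 34.17]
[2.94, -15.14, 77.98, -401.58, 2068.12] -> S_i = 2.94*(-5.15)^i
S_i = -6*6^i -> [-6, -36, -216, -1296, -7776]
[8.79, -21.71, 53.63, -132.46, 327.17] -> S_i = 8.79*(-2.47)^i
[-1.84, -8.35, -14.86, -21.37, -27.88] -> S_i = -1.84 + -6.51*i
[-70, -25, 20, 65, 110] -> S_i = -70 + 45*i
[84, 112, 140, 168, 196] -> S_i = 84 + 28*i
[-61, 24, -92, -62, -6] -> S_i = Random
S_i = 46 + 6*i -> [46, 52, 58, 64, 70]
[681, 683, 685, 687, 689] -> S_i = 681 + 2*i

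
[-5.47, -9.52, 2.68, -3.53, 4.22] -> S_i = Random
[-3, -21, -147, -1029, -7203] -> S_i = -3*7^i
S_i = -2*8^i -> [-2, -16, -128, -1024, -8192]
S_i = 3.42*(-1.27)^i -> [3.42, -4.34, 5.52, -7.01, 8.9]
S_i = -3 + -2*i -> [-3, -5, -7, -9, -11]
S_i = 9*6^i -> [9, 54, 324, 1944, 11664]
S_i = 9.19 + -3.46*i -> [9.19, 5.73, 2.27, -1.19, -4.65]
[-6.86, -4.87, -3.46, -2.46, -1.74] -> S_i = -6.86*0.71^i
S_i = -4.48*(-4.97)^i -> [-4.48, 22.27, -110.66, 549.98, -2733.4]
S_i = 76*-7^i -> [76, -532, 3724, -26068, 182476]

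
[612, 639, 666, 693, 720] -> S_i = 612 + 27*i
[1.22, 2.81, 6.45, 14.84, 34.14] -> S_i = 1.22*2.30^i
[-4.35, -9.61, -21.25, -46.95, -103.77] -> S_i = -4.35*2.21^i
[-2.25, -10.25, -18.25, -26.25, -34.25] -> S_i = -2.25 + -8.00*i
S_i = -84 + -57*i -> [-84, -141, -198, -255, -312]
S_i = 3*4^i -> [3, 12, 48, 192, 768]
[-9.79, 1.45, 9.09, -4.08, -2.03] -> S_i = Random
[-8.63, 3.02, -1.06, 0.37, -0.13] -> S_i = -8.63*(-0.35)^i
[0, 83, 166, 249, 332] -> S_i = 0 + 83*i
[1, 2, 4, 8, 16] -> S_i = 1*2^i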